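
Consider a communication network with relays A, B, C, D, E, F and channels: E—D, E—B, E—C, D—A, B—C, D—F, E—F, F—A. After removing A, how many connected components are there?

With A gone, the remaining components are: {B, C, D, E, F}.
That is 1 component.

1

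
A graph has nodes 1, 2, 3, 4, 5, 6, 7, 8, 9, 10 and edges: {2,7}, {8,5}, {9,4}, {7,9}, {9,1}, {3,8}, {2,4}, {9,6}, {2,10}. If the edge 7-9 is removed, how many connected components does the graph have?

7 and 9 are still connected via 7-2-4-9, so the component count stays at 2.

2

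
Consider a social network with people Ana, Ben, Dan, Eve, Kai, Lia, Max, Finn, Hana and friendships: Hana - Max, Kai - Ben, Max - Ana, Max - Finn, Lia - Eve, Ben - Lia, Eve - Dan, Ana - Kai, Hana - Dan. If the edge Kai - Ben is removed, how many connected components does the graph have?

1

Kai and Ben are still connected via Kai-Ana-Max-Hana-Dan-Eve-Lia-Ben, so the component count stays at 1.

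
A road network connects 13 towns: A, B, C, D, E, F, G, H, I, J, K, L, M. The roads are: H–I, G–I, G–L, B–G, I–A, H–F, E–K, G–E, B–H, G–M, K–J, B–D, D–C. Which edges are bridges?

A-I, B-D, C-D, E-G, E-K, F-H, G-L, G-M, J-K

The edges on the cycle B-G-I-H-B are not bridges since each lies on that cycle.
But removing G–L disconnects G from L; removing G–E disconnects G from E; removing C–D disconnects C from D; removing I–A disconnects I from A — these are bridges.
In total 9 edges are bridges.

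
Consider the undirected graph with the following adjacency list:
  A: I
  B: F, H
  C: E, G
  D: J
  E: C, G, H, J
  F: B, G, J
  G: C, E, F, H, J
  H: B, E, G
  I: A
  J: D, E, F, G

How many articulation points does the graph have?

Removing J increases the component count from 2 to 3, so J is a cut vertex.
By contrast removing B leaves 2 components; it is not a cut vertex. No other vertex is a cut vertex either.

1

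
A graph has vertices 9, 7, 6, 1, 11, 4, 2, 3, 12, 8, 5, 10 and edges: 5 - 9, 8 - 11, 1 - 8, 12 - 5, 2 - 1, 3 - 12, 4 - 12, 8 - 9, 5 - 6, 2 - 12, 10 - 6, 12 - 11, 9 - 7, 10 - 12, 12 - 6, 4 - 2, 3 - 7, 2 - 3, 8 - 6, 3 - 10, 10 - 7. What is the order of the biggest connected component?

12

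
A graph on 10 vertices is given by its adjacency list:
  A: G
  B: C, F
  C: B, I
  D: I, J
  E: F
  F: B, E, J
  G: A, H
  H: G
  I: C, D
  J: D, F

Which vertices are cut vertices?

Removing F increases the component count from 2 to 3, so F is a cut vertex.
Removing G increases the component count from 2 to 3, so G is a cut vertex.
By contrast removing B leaves 2 components; it is not a cut vertex. No other vertex is a cut vertex either.

F, G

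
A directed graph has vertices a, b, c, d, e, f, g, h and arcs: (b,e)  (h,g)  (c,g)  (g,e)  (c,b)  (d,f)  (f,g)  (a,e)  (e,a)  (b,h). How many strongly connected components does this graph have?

7

{a, e} are all mutually reachable — one SCC of size 2.
{d} is an SCC by itself.
{c} is an SCC by itself.
{b} is an SCC by itself.
{g} is an SCC by itself.
(and 2 more singleton SCCs)
That gives 7 strongly connected components.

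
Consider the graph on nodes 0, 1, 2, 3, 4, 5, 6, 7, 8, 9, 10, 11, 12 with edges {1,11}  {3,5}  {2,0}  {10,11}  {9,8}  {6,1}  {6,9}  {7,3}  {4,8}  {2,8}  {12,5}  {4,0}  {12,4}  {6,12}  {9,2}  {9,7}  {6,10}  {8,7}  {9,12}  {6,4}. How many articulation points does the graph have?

Removing 6 increases the component count from 1 to 2, so 6 is a cut vertex.
By contrast removing 11 leaves 1 component; it is not a cut vertex. No other vertex is a cut vertex either.

1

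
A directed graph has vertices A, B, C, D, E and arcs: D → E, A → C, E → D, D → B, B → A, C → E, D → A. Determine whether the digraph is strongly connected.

Yes

From D we can reach every vertex (A, B, C, D, E), and every vertex can reach D (A, B, C, D, E). So the whole graph is one strongly connected component.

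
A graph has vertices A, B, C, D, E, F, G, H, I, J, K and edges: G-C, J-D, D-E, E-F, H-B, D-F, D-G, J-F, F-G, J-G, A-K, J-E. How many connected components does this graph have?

I is isolated — a component by itself.
Starting from A we can reach A, K. That is one component of size 2.
Starting from B we can reach B, H. That is one component of size 2.
Starting from C we can reach C, D, E, F, G, J. That is one component of size 6.
Total: 4 components.

4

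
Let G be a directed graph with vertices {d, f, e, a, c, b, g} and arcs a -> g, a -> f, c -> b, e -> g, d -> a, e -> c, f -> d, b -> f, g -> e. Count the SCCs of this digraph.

{a, b, c, d, e, f, g} are all mutually reachable — one SCC of size 7.
That gives 1 strongly connected component.

1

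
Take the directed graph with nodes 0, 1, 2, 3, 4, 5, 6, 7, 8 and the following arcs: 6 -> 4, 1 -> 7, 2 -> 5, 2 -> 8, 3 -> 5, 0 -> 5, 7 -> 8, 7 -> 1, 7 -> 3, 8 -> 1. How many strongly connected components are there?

{1, 7, 8} are all mutually reachable — one SCC of size 3.
{4} is an SCC by itself.
{2} is an SCC by itself.
{5} is an SCC by itself.
{6} is an SCC by itself.
(and 2 more singleton SCCs)
That gives 7 strongly connected components.

7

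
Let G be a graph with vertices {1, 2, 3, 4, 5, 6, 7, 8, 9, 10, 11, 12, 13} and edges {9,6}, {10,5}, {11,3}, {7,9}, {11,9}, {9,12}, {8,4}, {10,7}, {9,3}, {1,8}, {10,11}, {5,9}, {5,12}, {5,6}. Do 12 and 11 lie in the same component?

Yes

From 12 we can reach 3, 5, 6, 7, 9, 10, 11, 12, which includes 11.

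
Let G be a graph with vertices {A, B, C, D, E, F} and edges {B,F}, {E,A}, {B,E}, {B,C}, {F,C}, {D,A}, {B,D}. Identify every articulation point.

B

Removing B increases the component count from 1 to 2, so B is a cut vertex.
By contrast removing D leaves 1 component; it is not a cut vertex. No other vertex is a cut vertex either.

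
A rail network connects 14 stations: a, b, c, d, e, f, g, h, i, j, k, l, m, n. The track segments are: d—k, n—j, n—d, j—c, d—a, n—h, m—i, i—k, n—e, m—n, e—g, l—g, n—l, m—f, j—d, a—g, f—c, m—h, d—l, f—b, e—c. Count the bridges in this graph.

The edges on the cycle m-f-c-e-n-m are not bridges since each lies on that cycle.
But removing b—f disconnects b from f — this is a bridge.

1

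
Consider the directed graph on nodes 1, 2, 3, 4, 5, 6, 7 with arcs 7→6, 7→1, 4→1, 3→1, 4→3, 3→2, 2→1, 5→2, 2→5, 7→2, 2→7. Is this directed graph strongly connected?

There is no directed path from 5 to 4, so the graph is not strongly connected.

No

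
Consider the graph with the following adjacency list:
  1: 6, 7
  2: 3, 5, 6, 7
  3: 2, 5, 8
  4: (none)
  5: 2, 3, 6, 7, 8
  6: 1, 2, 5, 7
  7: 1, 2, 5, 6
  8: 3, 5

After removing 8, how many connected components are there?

With 8 gone, the remaining components are: {4}; {1, 2, 3, 5, 6, 7}.
That is 2 components.

2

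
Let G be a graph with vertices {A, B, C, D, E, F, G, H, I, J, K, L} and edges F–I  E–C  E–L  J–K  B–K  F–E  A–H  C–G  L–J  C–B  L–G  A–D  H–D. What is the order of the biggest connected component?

Starting from A we can reach A, D, H. That is one component of size 3.
Starting from B we can reach B, C, E, F, G, I, J, K, L. That is one component of size 9.
The largest has 9 vertices.

9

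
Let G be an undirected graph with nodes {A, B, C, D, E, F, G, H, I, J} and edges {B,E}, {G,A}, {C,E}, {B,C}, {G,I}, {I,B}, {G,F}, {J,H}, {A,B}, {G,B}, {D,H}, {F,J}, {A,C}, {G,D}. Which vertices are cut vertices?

Removing G increases the component count from 1 to 2, so G is a cut vertex.
By contrast removing C leaves 1 component; it is not a cut vertex. No other vertex is a cut vertex either.

G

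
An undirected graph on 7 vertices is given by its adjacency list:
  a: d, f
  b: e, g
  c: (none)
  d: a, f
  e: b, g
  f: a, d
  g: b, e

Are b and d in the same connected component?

No

The component containing b is {b, e, g}, and d is not in it.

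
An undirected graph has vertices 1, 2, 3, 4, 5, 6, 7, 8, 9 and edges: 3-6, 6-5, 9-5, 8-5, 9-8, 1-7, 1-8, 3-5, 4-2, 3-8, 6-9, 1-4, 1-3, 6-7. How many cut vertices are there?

2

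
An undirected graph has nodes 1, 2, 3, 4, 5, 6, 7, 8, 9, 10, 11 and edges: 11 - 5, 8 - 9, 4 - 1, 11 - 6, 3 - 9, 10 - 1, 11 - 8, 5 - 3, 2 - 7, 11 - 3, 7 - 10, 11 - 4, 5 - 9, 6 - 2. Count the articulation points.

Removing 11 increases the component count from 1 to 2, so 11 is a cut vertex.
By contrast removing 1 leaves 1 component; it is not a cut vertex. No other vertex is a cut vertex either.

1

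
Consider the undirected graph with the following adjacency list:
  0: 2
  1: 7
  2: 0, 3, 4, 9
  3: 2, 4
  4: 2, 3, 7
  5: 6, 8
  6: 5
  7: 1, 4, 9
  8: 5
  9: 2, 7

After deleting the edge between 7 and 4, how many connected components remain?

2

7 and 4 are still connected via 7-9-2-4, so the component count stays at 2.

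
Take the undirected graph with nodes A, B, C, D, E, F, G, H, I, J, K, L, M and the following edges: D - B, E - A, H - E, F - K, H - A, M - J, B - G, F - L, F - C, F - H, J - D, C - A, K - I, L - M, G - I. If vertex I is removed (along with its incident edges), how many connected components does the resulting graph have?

With I gone, the remaining components are: {A, B, C, D, E, F, G, H, J, K, L, M}.
That is 1 component.

1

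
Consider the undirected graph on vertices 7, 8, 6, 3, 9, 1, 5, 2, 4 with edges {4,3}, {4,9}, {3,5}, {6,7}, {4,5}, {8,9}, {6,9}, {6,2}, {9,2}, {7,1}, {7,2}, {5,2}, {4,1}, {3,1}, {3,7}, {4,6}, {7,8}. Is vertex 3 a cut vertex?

No

Deleting 3 leaves 1 component (was 1) (its neighbors 1, 4, 5, 7 remain connected to each other), so 3 is not a cut vertex.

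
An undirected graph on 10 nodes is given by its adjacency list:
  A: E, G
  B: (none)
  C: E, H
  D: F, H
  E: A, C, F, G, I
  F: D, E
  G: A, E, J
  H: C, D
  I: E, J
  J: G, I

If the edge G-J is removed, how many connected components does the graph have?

2

G and J are still connected via G-E-I-J, so the component count stays at 2.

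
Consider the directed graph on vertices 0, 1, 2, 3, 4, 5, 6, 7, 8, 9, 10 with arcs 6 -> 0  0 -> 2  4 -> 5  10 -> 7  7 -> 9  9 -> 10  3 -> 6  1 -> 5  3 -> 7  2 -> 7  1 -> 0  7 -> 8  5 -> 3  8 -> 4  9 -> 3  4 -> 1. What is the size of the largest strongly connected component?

11

{0, 1, 2, 3, 4, 5, 6, 7, 8, 9, 10} are all mutually reachable — one SCC of size 11.
The largest has 11 vertices.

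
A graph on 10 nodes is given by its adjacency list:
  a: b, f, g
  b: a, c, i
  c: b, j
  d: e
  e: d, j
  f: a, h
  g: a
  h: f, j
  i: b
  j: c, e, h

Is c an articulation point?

No

Deleting c leaves 1 component (was 1) (its neighbors b, j remain connected to each other), so c is not a cut vertex.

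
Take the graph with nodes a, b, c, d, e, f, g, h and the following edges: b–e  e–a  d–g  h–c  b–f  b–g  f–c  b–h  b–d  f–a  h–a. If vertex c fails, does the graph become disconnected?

Deleting c leaves 1 component (was 1) (its neighbors f, h remain connected to each other), so c is not a cut vertex.

No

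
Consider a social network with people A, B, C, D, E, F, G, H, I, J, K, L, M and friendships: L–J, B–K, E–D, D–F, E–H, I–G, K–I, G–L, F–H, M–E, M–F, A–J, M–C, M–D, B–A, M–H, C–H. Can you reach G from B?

Yes

From B we can reach A, B, G, I, J, K, L, which includes G.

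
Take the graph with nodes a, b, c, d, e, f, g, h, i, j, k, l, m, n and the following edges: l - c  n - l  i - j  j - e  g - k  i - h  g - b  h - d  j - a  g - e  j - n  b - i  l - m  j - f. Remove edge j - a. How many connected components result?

2

Before removal there is 1 component.
j - a is a bridge — removing it separates j's side from a's side.
After removal: 2 components.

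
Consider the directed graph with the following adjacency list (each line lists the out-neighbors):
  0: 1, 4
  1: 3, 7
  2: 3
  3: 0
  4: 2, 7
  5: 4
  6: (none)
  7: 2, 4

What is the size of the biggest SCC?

6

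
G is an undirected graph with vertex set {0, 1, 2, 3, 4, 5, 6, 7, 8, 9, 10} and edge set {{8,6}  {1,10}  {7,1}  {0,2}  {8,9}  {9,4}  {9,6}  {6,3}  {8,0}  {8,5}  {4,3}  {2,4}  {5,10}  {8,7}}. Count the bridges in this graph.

The edges on the cycle 8-0-2-4-3-6-8 are not bridges since each lies on that cycle.
Every edge lies on some cycle, so there are no bridges.

0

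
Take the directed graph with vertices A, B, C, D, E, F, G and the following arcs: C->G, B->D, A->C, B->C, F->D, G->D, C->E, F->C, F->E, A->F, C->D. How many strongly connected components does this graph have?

{B} is an SCC by itself.
{D} is an SCC by itself.
{G} is an SCC by itself.
{C} is an SCC by itself.
{A} is an SCC by itself.
(and 2 more singleton SCCs)
That gives 7 strongly connected components.

7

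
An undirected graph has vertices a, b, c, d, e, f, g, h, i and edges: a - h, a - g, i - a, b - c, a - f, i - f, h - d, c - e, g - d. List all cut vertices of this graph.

Removing a increases the component count from 2 to 3, so a is a cut vertex.
Removing c increases the component count from 2 to 3, so c is a cut vertex.
By contrast removing b leaves 2 components; it is not a cut vertex. No other vertex is a cut vertex either.

a, c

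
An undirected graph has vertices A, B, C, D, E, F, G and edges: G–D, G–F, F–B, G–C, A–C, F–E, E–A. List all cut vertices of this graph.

Removing F increases the component count from 1 to 2, so F is a cut vertex.
Removing G increases the component count from 1 to 2, so G is a cut vertex.
By contrast removing B leaves 1 component; it is not a cut vertex. No other vertex is a cut vertex either.

F, G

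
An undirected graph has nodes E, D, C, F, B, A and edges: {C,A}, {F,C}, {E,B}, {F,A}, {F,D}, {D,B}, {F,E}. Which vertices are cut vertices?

Removing F increases the component count from 1 to 2, so F is a cut vertex.
By contrast removing E leaves 1 component; it is not a cut vertex. No other vertex is a cut vertex either.

F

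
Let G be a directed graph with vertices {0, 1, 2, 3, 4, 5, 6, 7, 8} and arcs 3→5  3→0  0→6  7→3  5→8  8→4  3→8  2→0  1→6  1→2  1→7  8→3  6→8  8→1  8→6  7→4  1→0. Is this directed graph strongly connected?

There is no directed path from 4 to 6, so the graph is not strongly connected.

No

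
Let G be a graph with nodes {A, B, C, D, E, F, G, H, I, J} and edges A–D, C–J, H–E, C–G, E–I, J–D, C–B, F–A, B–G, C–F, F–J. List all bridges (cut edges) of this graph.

The edges on the cycle C-B-G-C are not bridges since each lies on that cycle.
But removing E–I disconnects E from I; removing E–H disconnects E from H — these are bridges.

E-H, E-I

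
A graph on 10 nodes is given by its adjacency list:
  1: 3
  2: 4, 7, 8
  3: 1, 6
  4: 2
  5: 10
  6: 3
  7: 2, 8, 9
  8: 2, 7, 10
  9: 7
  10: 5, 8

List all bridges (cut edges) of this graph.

1-3, 10-5, 10-8, 2-4, 3-6, 7-9

The edges on the cycle 8-2-7-8 are not bridges since each lies on that cycle.
But removing 10-8 disconnects 10 from 8; removing 5-10 disconnects 5 from 10; removing 3-6 disconnects 3 from 6; removing 9-7 disconnects 9 from 7 — these are bridges.
In total 6 edges are bridges.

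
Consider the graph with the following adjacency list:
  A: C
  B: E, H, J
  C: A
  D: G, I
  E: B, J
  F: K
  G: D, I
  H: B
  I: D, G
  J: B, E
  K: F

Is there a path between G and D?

Yes

From G we can reach D, G, I, which includes D.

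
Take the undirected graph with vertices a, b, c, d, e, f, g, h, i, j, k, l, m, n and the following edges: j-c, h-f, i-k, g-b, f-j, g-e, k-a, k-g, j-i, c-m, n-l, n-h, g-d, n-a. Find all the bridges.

The edges on the cycle n-h-f-j-i-k-a-n are not bridges since each lies on that cycle.
But removing c-m disconnects c from m; removing b-g disconnects b from g; removing n-l disconnects n from l; removing d-g disconnects d from g — these are bridges.
In total 7 edges are bridges.

b-g, c-j, c-m, d-g, e-g, g-k, l-n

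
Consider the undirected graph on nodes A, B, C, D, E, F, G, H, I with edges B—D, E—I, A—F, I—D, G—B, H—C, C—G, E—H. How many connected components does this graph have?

2

Starting from A we can reach A, F. That is one component of size 2.
Starting from B we can reach B, C, D, E, G, H, I. That is one component of size 7.
Total: 2 components.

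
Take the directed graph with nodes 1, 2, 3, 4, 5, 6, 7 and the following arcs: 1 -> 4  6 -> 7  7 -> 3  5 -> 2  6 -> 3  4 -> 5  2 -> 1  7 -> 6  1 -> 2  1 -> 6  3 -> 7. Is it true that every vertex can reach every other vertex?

There is no directed path from 3 to 4, so the graph is not strongly connected.

No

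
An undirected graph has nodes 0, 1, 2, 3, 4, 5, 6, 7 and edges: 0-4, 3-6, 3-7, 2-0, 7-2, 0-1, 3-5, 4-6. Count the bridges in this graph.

The edges on the cycle 3-7-2-0-4-6-3 are not bridges since each lies on that cycle.
But removing 3-5 disconnects 3 from 5; removing 0-1 disconnects 0 from 1 — these are bridges.
That makes 2 bridges.

2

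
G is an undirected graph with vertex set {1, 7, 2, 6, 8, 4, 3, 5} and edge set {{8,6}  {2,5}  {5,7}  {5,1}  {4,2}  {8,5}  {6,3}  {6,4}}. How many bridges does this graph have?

3

The edges on the cycle 8-6-4-2-5-8 are not bridges since each lies on that cycle.
But removing 6 - 3 disconnects 6 from 3; removing 5 - 7 disconnects 5 from 7; removing 5 - 1 disconnects 5 from 1 — these are bridges.
That makes 3 bridges.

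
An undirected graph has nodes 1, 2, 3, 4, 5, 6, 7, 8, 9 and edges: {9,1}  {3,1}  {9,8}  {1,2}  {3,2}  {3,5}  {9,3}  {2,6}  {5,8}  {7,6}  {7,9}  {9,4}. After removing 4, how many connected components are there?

With 4 gone, the remaining components are: {1, 2, 3, 5, 6, 7, 8, 9}.
That is 1 component.

1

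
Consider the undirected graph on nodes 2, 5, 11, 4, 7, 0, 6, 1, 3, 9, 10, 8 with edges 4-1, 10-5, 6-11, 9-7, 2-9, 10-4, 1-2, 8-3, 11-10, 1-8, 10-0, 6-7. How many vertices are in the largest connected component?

12

Starting from 0 we can reach 0, 1, 2, 3, 4, 5, 6, 7, 8, 9, 10, 11. That is one component of size 12.
The largest has 12 vertices.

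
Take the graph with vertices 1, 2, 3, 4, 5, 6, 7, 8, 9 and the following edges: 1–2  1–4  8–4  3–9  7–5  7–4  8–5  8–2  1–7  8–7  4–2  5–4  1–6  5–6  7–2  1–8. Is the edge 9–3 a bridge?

Removing 9–3 leaves no path between 9 and 3: the component count goes from 2 to 3. So it is a bridge.

Yes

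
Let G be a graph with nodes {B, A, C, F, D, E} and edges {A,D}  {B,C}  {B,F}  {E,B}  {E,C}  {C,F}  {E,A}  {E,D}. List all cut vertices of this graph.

E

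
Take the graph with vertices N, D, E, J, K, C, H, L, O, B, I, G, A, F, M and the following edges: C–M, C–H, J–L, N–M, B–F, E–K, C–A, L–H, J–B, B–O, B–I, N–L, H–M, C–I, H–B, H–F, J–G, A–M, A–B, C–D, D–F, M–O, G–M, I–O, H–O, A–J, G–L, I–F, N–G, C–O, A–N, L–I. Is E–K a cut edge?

Removing E–K leaves no path between E and K: the component count goes from 2 to 3. So it is a bridge.

Yes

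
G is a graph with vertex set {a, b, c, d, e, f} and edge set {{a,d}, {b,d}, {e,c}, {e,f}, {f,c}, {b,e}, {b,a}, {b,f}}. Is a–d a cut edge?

No

After removing a–d, the path a-b-d still connects them, so the edge is not a bridge.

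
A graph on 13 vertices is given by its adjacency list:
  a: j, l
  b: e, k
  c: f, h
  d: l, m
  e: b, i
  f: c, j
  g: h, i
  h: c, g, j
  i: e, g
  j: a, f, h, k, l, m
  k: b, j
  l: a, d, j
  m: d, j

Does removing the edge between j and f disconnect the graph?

After removing j-f, the path j-h-c-f still connects them, so the edge is not a bridge.

No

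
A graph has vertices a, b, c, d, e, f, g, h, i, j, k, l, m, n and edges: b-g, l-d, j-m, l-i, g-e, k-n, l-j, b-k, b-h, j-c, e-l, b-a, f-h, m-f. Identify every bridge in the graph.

a-b, b-k, c-j, d-l, i-l, k-n

The edges on the cycle b-g-e-l-j-m-f-h-b are not bridges since each lies on that cycle.
But removing l-d disconnects l from d; removing k-n disconnects k from n; removing l-i disconnects l from i; removing c-j disconnects c from j — these are bridges.
In total 6 edges are bridges.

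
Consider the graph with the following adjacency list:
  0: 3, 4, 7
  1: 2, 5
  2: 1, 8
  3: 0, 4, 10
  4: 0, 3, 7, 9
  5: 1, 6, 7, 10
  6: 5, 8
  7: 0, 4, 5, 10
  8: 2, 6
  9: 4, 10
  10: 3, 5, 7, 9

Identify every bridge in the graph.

none

The edges on the cycle 10-9-4-3-10 are not bridges since each lies on that cycle.
Every edge lies on some cycle, so there are no bridges.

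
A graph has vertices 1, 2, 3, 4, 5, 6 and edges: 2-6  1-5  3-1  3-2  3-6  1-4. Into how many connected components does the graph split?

1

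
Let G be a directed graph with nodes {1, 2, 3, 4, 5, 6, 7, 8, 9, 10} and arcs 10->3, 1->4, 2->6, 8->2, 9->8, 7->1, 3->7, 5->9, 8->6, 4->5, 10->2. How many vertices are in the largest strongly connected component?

{6} is an SCC by itself.
{10} is an SCC by itself.
{8} is an SCC by itself.
{7} is an SCC by itself.
{3} is an SCC by itself.
(and 5 more singleton SCCs)
The largest has 1 vertex.

1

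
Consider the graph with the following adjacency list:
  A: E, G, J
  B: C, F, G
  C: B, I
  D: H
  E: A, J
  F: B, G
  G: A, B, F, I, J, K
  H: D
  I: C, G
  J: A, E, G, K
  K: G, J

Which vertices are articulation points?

G

Removing G increases the component count from 2 to 3, so G is a cut vertex.
By contrast removing I leaves 2 components; it is not a cut vertex. No other vertex is a cut vertex either.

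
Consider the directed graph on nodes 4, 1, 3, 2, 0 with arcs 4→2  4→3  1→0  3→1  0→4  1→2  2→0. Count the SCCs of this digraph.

{0, 1, 2, 3, 4} are all mutually reachable — one SCC of size 5.
That gives 1 strongly connected component.

1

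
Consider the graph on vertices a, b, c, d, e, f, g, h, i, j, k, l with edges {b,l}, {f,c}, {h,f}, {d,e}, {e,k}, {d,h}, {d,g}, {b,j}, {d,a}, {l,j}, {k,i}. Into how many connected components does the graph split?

Starting from b we can reach b, j, l. That is one component of size 3.
Starting from a we can reach a, c, d, e, f, g, h, i, k. That is one component of size 9.
Total: 2 components.

2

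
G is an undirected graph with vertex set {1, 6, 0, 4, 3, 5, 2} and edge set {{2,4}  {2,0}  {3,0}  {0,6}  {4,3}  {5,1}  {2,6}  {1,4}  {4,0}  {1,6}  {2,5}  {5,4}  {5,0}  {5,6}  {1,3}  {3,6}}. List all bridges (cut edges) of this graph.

none

The edges on the cycle 2-5-1-4-2 are not bridges since each lies on that cycle.
Every edge lies on some cycle, so there are no bridges.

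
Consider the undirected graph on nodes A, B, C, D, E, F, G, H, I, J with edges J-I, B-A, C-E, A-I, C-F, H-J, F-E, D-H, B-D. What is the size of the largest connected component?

6

G is isolated — a component by itself.
Starting from C we can reach C, E, F. That is one component of size 3.
Starting from A we can reach A, B, D, H, I, J. That is one component of size 6.
The largest has 6 vertices.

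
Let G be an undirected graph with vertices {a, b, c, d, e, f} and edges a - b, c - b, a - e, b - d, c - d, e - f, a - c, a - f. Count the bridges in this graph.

0

The edges on the cycle a-e-f-a are not bridges since each lies on that cycle.
Every edge lies on some cycle, so there are no bridges.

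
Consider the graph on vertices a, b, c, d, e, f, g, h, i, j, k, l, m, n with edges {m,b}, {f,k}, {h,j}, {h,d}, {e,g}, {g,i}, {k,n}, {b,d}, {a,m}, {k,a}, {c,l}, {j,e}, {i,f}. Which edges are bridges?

c-l, k-n

The edges on the cycle h-j-e-g-i-f-k-a-m-b-d-h are not bridges since each lies on that cycle.
But removing c - l disconnects c from l; removing n - k disconnects n from k — these are bridges.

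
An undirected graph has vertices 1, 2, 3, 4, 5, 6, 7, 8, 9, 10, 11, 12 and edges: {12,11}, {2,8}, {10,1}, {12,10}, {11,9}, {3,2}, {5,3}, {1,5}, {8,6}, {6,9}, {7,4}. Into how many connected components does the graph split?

2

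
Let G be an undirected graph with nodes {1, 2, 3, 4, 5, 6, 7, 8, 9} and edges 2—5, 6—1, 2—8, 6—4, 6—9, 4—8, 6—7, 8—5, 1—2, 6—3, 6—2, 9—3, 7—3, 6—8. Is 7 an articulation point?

No

Deleting 7 leaves 1 component (was 1) (its neighbors 3, 6 remain connected to each other), so 7 is not a cut vertex.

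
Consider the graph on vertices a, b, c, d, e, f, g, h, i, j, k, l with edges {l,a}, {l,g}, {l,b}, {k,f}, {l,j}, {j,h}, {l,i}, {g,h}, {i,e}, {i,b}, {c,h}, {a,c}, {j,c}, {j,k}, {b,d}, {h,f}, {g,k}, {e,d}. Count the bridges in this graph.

0

The edges on the cycle l-i-e-d-b-l are not bridges since each lies on that cycle.
Every edge lies on some cycle, so there are no bridges.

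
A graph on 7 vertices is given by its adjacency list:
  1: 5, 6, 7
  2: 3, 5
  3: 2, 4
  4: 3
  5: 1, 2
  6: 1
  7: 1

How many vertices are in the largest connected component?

Starting from 1 we can reach 1, 2, 3, 4, 5, 6, 7. That is one component of size 7.
The largest has 7 vertices.

7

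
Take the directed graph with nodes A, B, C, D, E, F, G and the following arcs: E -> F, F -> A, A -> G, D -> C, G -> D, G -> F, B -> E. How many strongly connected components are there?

5

{A, F, G} are all mutually reachable — one SCC of size 3.
{C} is an SCC by itself.
{D} is an SCC by itself.
{E} is an SCC by itself.
{B} is an SCC by itself.
That gives 5 strongly connected components.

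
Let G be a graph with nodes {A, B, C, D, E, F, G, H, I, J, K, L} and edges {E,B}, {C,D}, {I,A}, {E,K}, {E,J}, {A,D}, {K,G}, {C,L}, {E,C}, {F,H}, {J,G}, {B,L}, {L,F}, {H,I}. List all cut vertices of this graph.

E

Removing E increases the component count from 1 to 2, so E is a cut vertex.
By contrast removing B leaves 1 component; it is not a cut vertex. No other vertex is a cut vertex either.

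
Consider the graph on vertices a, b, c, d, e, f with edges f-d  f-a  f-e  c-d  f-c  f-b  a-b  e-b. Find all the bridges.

none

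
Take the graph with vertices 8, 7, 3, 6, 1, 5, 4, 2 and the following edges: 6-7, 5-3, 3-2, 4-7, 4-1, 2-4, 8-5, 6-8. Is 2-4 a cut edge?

No

After removing 2-4, the path 2-3-5-8-6-7-4 still connects them, so the edge is not a bridge.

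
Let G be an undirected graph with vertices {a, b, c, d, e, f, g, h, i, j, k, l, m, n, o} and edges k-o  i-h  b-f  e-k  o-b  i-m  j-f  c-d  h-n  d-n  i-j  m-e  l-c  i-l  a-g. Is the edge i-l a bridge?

No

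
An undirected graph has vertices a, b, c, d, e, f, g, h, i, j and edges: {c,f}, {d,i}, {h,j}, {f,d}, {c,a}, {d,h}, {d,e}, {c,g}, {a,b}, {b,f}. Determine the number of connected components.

Starting from a we can reach a, b, c, d, e, f, g, h, i, j. That is one component of size 10.
Total: 1 component.

1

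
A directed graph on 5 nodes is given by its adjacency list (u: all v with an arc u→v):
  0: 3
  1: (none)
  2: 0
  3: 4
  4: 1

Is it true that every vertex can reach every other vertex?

There is no directed path from 0 to 2, so the graph is not strongly connected.

No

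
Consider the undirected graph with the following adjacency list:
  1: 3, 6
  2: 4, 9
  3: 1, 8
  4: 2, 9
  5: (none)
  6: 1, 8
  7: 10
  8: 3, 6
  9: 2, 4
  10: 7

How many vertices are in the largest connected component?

4

5 is isolated — a component by itself.
Starting from 7 we can reach 7, 10. That is one component of size 2.
Starting from 2 we can reach 2, 4, 9. That is one component of size 3.
Starting from 1 we can reach 1, 3, 6, 8. That is one component of size 4.
The largest has 4 vertices.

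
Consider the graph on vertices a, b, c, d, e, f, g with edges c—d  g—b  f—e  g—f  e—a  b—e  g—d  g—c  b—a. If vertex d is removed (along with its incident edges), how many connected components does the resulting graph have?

With d gone, the remaining components are: {a, b, c, e, f, g}.
That is 1 component.

1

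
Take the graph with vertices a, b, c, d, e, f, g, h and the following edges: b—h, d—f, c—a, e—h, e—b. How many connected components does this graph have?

g is isolated — a component by itself.
Starting from a we can reach a, c. That is one component of size 2.
Starting from d we can reach d, f. That is one component of size 2.
Starting from b we can reach b, e, h. That is one component of size 3.
Total: 4 components.

4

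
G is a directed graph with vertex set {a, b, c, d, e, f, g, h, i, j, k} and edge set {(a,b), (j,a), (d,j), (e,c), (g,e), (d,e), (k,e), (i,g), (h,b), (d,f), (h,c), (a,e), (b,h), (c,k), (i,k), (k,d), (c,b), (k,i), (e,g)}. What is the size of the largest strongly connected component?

10

{a, b, c, d, e, g, h, i, j, k} are all mutually reachable — one SCC of size 10.
{f} is an SCC by itself.
The largest has 10 vertices.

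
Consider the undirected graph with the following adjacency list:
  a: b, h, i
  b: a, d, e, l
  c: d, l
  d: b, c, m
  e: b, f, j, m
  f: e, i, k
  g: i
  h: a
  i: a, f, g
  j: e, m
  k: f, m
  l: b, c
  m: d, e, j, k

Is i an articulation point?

Yes

Deleting i raises the number of components from 1 to 2, so i is a cut vertex.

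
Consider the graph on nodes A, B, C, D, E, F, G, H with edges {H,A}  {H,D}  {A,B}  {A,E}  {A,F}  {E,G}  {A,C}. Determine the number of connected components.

1

Starting from A we can reach A, B, C, D, E, F, G, H. That is one component of size 8.
Total: 1 component.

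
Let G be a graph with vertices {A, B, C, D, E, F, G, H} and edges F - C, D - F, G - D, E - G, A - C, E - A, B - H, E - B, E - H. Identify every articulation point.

E

Removing E increases the component count from 1 to 2, so E is a cut vertex.
By contrast removing C leaves 1 component; it is not a cut vertex. No other vertex is a cut vertex either.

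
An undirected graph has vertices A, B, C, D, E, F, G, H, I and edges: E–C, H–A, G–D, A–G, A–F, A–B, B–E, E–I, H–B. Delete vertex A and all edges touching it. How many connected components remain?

3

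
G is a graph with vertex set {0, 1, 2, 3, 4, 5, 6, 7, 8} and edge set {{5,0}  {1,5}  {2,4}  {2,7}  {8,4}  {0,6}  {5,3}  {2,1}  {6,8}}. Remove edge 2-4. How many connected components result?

2 and 4 are still connected via 2-1-5-0-6-8-4, so the component count stays at 1.

1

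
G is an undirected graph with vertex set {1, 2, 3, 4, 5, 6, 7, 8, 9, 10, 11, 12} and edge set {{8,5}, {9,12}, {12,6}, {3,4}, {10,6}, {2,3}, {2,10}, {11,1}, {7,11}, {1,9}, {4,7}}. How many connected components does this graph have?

Starting from 5 we can reach 5, 8. That is one component of size 2.
Starting from 1 we can reach 1, 2, 3, 4, 6, 7, 9, 10, 11, 12. That is one component of size 10.
Total: 2 components.

2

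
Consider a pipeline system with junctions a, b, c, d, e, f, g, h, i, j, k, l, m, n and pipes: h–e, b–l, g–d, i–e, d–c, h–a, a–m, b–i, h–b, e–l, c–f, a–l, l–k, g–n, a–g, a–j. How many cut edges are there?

8

The edges on the cycle h-a-l-b-h are not bridges since each lies on that cycle.
But removing k–l disconnects k from l; removing g–d disconnects g from d; removing g–n disconnects g from n; removing g–a disconnects g from a — these are bridges.
In total 8 edges are bridges.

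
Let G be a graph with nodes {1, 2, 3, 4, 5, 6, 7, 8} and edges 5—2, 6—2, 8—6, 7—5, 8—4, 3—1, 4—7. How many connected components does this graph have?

Starting from 1 we can reach 1, 3. That is one component of size 2.
Starting from 2 we can reach 2, 4, 5, 6, 7, 8. That is one component of size 6.
Total: 2 components.

2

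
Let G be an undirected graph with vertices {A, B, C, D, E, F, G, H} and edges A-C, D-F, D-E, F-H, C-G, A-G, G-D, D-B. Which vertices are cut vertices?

Removing D increases the component count from 1 to 4, so D is a cut vertex.
Removing F increases the component count from 1 to 2, so F is a cut vertex.
Removing G increases the component count from 1 to 2, so G is a cut vertex.
By contrast removing E leaves 1 component; it is not a cut vertex. No other vertex is a cut vertex either.

D, F, G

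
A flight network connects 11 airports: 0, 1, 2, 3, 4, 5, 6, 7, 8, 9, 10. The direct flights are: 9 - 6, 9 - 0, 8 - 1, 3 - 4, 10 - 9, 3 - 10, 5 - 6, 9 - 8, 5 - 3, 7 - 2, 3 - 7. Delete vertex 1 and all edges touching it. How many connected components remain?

With 1 gone, the remaining components are: {0, 2, 3, 4, 5, 6, 7, 8, 9, 10}.
That is 1 component.

1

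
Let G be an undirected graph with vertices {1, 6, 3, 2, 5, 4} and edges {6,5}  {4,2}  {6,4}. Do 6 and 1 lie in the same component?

The component containing 6 is {2, 4, 5, 6}, and 1 is not in it.

No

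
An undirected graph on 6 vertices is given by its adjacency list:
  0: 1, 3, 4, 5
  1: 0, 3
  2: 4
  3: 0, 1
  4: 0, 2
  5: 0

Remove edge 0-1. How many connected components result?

0 and 1 are still connected via 0-3-1, so the component count stays at 1.

1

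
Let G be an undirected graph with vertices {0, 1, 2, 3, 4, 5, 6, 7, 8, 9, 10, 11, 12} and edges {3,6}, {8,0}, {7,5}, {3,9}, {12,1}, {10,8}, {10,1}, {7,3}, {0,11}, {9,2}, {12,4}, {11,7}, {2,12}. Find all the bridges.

The edges on the cycle 10-8-0-11-7-3-9-2-12-1-10 are not bridges since each lies on that cycle.
But removing 12-4 disconnects 12 from 4; removing 6-3 disconnects 6 from 3; removing 7-5 disconnects 7 from 5 — these are bridges.

12-4, 3-6, 5-7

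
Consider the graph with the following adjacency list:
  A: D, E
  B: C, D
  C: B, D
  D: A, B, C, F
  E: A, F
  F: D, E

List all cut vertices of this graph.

D

Removing D increases the component count from 1 to 2, so D is a cut vertex.
By contrast removing C leaves 1 component; it is not a cut vertex. No other vertex is a cut vertex either.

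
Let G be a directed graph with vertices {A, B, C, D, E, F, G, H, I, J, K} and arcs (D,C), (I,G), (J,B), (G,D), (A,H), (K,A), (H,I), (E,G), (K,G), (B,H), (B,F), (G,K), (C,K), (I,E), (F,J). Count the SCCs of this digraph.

{A, C, D, E, G, H, I, K} are all mutually reachable — one SCC of size 8.
{B, F, J} are all mutually reachable — one SCC of size 3.
That gives 2 strongly connected components.

2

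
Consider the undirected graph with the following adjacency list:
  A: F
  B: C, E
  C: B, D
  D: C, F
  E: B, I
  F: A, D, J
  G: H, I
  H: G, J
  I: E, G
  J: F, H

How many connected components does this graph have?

1

Starting from A we can reach A, B, C, D, E, F, G, H, I, J. That is one component of size 10.
Total: 1 component.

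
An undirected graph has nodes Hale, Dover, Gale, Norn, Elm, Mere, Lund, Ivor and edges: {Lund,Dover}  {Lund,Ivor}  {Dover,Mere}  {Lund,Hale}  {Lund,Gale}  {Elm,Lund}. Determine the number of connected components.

2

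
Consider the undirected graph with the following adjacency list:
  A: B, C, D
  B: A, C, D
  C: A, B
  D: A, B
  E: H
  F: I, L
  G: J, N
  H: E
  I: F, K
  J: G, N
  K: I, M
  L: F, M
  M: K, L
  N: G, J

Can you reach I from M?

Yes

From M we can reach F, I, K, L, M, which includes I.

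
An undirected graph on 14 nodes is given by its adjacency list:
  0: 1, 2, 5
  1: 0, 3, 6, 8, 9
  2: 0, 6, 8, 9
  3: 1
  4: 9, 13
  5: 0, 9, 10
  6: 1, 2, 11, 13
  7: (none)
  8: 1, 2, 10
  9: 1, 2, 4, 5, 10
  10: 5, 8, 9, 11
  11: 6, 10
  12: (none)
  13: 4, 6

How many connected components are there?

12 is isolated — a component by itself.
7 is isolated — a component by itself.
Starting from 0 we can reach 0, 1, 2, 3, 4, 5, 6, 8, 9, 10, 11, 13. That is one component of size 12.
Total: 3 components.

3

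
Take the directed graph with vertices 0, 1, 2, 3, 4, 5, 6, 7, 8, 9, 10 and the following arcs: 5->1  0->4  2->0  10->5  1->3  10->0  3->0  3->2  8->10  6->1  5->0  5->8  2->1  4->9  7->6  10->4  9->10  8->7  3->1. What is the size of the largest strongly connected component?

11

{0, 1, 2, 3, 4, 5, 6, 7, 8, 9, 10} are all mutually reachable — one SCC of size 11.
The largest has 11 vertices.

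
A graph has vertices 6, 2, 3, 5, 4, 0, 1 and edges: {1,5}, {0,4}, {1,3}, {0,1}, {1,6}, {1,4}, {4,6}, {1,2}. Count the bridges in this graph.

3

The edges on the cycle 0-1-6-4-0 are not bridges since each lies on that cycle.
But removing 5—1 disconnects 5 from 1; removing 3—1 disconnects 3 from 1; removing 2—1 disconnects 2 from 1 — these are bridges.
That makes 3 bridges.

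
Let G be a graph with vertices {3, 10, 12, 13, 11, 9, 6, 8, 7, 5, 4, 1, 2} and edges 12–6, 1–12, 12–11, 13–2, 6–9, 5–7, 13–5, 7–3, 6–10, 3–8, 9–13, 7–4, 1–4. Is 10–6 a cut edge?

Yes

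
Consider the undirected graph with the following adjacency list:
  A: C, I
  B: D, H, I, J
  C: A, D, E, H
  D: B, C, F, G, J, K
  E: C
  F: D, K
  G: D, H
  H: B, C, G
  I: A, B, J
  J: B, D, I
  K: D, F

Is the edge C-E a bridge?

Removing C-E leaves no path between C and E: the component count goes from 1 to 2. So it is a bridge.

Yes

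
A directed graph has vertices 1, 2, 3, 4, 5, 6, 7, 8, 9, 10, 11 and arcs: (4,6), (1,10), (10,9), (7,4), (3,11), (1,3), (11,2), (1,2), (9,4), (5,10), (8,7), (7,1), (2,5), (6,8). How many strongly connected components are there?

1

{1, 2, 3, 4, 5, 6, 7, 8, 9, 10, 11} are all mutually reachable — one SCC of size 11.
That gives 1 strongly connected component.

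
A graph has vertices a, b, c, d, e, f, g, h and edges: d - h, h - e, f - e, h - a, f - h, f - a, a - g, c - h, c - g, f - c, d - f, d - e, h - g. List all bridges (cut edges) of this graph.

none

The edges on the cycle d-f-c-h-d are not bridges since each lies on that cycle.
Every edge lies on some cycle, so there are no bridges.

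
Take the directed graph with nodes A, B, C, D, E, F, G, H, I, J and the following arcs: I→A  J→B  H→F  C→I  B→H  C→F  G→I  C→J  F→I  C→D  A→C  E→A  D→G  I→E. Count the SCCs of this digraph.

1

{A, B, C, D, E, F, G, H, I, J} are all mutually reachable — one SCC of size 10.
That gives 1 strongly connected component.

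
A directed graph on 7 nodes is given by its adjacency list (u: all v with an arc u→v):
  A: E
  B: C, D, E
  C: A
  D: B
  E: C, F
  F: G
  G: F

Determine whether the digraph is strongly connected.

There is no directed path from A to D, so the graph is not strongly connected.

No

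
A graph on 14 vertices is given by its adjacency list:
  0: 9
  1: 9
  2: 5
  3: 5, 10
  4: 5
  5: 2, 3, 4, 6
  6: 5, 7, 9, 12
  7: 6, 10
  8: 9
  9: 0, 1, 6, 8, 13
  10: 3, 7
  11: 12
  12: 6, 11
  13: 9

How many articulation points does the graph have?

Removing 5 increases the component count from 1 to 3, so 5 is a cut vertex.
Removing 6 increases the component count from 1 to 3, so 6 is a cut vertex.
Removing 9 increases the component count from 1 to 5, so 9 is a cut vertex.
Likewise 12 is a cut vertex.
By contrast removing 3 leaves 1 component; it is not a cut vertex. No other vertex is a cut vertex either.

4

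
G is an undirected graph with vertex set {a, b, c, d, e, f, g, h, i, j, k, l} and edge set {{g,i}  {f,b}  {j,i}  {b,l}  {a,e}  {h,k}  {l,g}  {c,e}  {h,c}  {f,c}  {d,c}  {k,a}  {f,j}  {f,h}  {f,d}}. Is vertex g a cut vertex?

Deleting g leaves 1 component (was 1) (its neighbors i, l remain connected to each other), so g is not a cut vertex.

No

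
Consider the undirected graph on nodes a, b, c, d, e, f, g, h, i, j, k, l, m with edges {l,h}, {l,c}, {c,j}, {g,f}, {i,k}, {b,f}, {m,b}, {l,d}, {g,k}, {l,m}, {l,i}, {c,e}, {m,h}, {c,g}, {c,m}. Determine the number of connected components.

a is isolated — a component by itself.
Starting from b we can reach b, c, d, e, f, g, h, i, j, k, l, m. That is one component of size 12.
Total: 2 components.

2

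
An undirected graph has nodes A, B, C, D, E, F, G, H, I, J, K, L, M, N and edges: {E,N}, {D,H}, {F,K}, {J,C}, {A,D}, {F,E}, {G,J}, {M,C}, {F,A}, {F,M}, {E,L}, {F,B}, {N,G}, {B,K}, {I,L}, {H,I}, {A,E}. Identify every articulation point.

F

Removing F increases the component count from 1 to 2, so F is a cut vertex.
By contrast removing N leaves 1 component; it is not a cut vertex. No other vertex is a cut vertex either.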